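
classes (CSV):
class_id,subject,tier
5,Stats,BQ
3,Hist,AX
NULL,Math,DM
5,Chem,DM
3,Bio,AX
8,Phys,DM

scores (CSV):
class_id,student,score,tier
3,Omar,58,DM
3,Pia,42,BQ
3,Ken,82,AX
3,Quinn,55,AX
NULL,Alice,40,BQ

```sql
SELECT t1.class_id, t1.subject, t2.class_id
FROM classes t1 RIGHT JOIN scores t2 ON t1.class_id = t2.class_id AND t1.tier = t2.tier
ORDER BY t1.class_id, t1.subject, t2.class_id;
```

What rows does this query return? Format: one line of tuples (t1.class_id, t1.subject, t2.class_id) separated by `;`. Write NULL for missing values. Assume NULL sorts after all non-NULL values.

(3, Bio, 3); (3, Bio, 3); (3, Hist, 3); (3, Hist, 3); (NULL, NULL, 3); (NULL, NULL, 3); (NULL, NULL, NULL)

RIGHT JOIN keeps every row from `scores`; unmatched rows get NULL for `classes`'s columns.
Matching on t1.class_id = t2.class_id AND t1.tier = t2.tier. A NULL in a compared column never satisfies the condition.
Matched pairs: 4; unmatched t2 rows kept: 3.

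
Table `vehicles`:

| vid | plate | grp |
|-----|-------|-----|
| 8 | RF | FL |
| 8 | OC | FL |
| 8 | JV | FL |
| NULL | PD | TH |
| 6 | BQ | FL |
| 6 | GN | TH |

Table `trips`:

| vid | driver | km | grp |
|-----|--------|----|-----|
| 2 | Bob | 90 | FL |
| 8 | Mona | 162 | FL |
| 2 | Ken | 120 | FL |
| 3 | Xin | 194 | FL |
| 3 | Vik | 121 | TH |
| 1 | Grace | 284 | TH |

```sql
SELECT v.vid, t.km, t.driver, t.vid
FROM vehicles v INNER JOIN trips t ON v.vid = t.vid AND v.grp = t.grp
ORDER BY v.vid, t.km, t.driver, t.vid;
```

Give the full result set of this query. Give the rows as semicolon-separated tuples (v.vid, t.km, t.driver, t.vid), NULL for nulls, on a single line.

INNER JOIN keeps only pairs where the ON condition holds.
Matching on v.vid = t.vid AND v.grp = t.grp. A NULL in a compared column never satisfies the condition.
Matched pairs: 3.

(8, 162, Mona, 8); (8, 162, Mona, 8); (8, 162, Mona, 8)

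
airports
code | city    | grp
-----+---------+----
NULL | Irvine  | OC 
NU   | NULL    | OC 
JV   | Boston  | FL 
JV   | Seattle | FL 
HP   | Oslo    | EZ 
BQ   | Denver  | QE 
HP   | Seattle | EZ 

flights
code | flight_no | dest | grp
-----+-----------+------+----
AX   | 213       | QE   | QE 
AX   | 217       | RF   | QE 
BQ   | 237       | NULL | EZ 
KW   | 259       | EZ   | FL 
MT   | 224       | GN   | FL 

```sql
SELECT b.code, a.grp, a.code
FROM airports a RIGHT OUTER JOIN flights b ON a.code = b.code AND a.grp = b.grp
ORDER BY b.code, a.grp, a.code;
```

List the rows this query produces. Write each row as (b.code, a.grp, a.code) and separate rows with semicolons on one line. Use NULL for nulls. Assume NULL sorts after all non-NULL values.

(AX, NULL, NULL); (AX, NULL, NULL); (BQ, NULL, NULL); (KW, NULL, NULL); (MT, NULL, NULL)

RIGHT JOIN keeps every row from `flights`; unmatched rows get NULL for `airports`'s columns.
Matching on a.code = b.code AND a.grp = b.grp. A NULL in a compared column never satisfies the condition.
- a row (code=NULL, grp=OC): no match.
- a row (code=NU, grp=OC): no match.
- a row (code=JV, grp=FL): no match.
- a row (code=JV, grp=FL): no match.
- a row (code=HP, grp=EZ): no match.
- a row (code=BQ, grp=QE): no match.
- a row (code=HP, grp=EZ): no match.
- 5 b row(s) had no a match → kept, a columns NULL.
After projecting and ordering:
b.code | a.grp | a.code
AX | NULL | NULL
AX | NULL | NULL
BQ | NULL | NULL
KW | NULL | NULL
MT | NULL | NULL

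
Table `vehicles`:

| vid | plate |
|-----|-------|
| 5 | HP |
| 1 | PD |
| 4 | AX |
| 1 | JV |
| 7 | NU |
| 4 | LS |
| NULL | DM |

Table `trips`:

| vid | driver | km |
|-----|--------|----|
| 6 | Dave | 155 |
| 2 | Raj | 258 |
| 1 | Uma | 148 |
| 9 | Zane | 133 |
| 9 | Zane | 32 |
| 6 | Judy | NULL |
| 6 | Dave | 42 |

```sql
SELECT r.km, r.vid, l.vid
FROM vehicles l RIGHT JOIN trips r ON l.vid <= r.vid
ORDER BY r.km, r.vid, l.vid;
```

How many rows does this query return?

RIGHT JOIN keeps every row from `trips`; unmatched rows get NULL for `vehicles`'s columns.
Matching on l.vid <= r.vid. A NULL in a compared column never satisfies the condition.
- vid=5: 5 matching r row(s), so 5 row(s) emitted.
- vid=1: 7 matching r row(s), so 7 row(s) emitted.
- vid=4: 5 matching r row(s), so 5 row(s) emitted.
- vid=1: 7 matching r row(s), so 7 row(s) emitted.
- vid=7: 2 matching r row(s), so 2 row(s) emitted.
- vid=4: 5 matching r row(s), so 5 row(s) emitted.
- vid=NULL: no matching r row.
- every r row matched at least one l row.
Total: 31 rows.

31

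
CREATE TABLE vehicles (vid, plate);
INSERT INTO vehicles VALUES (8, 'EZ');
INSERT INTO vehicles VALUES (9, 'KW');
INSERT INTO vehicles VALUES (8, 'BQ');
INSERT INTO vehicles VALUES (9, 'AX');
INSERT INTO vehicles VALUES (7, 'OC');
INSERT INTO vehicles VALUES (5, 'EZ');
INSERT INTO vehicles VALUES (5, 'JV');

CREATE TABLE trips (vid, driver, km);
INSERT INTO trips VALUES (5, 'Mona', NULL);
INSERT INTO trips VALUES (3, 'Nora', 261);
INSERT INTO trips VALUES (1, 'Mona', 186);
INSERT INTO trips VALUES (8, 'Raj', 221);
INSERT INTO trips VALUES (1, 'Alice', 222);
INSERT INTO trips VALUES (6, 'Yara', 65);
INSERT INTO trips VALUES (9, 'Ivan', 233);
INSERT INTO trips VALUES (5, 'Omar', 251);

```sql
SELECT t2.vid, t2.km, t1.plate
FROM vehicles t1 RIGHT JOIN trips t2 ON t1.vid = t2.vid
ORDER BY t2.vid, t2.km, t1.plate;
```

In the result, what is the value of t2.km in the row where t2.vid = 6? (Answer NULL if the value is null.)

RIGHT JOIN keeps every row from `trips`; unmatched rows get NULL for `vehicles`'s columns.
Matching on t1.vid = t2.vid.
Matched pairs: 8; unmatched t2 rows kept: 4.

65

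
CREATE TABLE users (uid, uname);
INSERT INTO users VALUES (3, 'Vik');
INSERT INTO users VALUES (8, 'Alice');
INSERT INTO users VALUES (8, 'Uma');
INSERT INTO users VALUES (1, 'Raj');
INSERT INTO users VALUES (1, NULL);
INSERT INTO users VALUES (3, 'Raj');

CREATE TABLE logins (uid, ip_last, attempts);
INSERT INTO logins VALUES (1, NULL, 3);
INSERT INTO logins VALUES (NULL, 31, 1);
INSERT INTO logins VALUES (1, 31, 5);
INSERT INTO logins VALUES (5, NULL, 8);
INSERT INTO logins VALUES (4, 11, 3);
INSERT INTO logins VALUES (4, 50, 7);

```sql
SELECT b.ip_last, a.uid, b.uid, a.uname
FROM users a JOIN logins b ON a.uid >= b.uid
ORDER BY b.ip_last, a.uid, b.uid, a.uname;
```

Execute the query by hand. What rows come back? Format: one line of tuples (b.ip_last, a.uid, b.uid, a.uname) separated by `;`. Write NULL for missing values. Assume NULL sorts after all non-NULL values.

INNER JOIN keeps only pairs where the ON condition holds.
Matching on a.uid >= b.uid. A NULL in a compared column never satisfies the condition.
Matched pairs: 18.

(11, 8, 4, Alice); (11, 8, 4, Uma); (31, 1, 1, Raj); (31, 1, 1, NULL); (31, 3, 1, Raj); (31, 3, 1, Vik); (31, 8, 1, Alice); (31, 8, 1, Uma); (50, 8, 4, Alice); (50, 8, 4, Uma); (NULL, 1, 1, Raj); (NULL, 1, 1, NULL); (NULL, 3, 1, Raj); (NULL, 3, 1, Vik); (NULL, 8, 1, Alice); (NULL, 8, 1, Uma); (NULL, 8, 5, Alice); (NULL, 8, 5, Uma)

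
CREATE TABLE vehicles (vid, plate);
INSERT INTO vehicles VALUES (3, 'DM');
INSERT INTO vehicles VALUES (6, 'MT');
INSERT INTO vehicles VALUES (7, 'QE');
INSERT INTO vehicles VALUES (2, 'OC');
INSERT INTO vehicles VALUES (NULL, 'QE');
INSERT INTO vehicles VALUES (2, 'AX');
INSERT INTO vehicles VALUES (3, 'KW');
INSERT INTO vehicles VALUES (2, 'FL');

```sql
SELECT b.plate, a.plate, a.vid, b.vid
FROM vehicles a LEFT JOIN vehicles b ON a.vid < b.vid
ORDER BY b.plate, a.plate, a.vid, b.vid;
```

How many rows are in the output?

19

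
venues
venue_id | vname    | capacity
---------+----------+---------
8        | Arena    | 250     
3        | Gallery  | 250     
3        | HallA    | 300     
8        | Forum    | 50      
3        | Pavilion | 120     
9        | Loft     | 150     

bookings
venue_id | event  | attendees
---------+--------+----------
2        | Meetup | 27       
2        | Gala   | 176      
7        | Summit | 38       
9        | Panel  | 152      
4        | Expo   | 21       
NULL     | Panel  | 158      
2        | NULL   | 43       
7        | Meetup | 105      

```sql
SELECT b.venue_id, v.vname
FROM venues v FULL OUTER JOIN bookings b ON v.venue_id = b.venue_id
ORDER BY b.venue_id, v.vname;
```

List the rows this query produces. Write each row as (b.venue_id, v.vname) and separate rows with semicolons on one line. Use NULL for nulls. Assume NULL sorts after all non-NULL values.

(2, NULL); (2, NULL); (2, NULL); (4, NULL); (7, NULL); (7, NULL); (9, Loft); (NULL, Arena); (NULL, Forum); (NULL, Gallery); (NULL, HallA); (NULL, Pavilion); (NULL, NULL)

FULL OUTER JOIN keeps every row from both sides; unmatched rows get NULL for the other side's columns.
Matching on v.venue_id = b.venue_id. A NULL in a compared column never satisfies the condition.
Matched pairs: 1; unmatched v rows kept: 5; unmatched b rows kept: 7.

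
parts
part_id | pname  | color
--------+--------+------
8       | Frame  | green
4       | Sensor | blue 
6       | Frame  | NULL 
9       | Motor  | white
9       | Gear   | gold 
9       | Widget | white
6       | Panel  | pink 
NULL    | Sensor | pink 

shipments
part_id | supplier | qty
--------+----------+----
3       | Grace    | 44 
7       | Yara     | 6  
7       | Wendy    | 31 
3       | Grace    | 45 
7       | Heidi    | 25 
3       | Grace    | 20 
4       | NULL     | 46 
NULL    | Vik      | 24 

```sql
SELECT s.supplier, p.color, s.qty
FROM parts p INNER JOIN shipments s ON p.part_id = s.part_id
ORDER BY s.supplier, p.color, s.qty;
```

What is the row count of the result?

INNER JOIN keeps only pairs where the ON condition holds.
Matching on p.part_id = s.part_id. A NULL in a compared column never satisfies the condition.
Matched pairs: 1.
Total: 1 rows.

1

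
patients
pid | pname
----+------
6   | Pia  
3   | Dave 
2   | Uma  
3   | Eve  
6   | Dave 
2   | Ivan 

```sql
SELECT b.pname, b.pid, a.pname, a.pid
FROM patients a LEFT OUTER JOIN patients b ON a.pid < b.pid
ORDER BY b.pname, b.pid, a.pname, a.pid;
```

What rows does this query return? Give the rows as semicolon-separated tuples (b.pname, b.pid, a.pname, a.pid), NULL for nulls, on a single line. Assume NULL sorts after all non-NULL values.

LEFT JOIN keeps every row from `patients a`; unmatched rows get NULL for `patients b`'s columns.
Matching on a.pid < b.pid.
- pid=6: no b row matches, row kept with b columns NULL.
- pid=3: 2 matching b row(s), so 2 row(s) emitted.
- pid=2: 4 matching b row(s), so 4 row(s) emitted.
- pid=3: 2 matching b row(s), so 2 row(s) emitted.
- pid=6: no b row matches, row kept with b columns NULL.
- pid=2: 4 matching b row(s), so 4 row(s) emitted.

(Dave, 3, Ivan, 2); (Dave, 3, Uma, 2); (Dave, 6, Dave, 3); (Dave, 6, Eve, 3); (Dave, 6, Ivan, 2); (Dave, 6, Uma, 2); (Eve, 3, Ivan, 2); (Eve, 3, Uma, 2); (Pia, 6, Dave, 3); (Pia, 6, Eve, 3); (Pia, 6, Ivan, 2); (Pia, 6, Uma, 2); (NULL, NULL, Dave, 6); (NULL, NULL, Pia, 6)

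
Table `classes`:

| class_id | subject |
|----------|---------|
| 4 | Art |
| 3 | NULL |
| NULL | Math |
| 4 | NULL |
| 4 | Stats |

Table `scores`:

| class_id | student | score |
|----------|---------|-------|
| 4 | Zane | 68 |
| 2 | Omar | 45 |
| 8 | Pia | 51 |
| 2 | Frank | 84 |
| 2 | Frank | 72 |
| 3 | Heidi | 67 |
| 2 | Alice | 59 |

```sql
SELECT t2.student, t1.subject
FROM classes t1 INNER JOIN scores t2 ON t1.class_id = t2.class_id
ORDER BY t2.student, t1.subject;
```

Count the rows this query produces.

4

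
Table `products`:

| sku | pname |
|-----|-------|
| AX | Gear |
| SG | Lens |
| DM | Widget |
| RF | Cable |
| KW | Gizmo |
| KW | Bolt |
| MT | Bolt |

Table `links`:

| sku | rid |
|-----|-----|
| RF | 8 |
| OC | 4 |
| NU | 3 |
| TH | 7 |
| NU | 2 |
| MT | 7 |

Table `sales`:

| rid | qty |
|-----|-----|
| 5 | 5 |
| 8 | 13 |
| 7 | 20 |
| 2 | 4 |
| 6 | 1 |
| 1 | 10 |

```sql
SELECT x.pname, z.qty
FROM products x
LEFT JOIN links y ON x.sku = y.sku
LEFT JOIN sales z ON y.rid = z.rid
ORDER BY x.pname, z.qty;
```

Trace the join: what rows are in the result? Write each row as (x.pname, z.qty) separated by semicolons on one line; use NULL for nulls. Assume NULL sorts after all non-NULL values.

(Bolt, 20); (Bolt, NULL); (Cable, 13); (Gear, NULL); (Gizmo, NULL); (Lens, NULL); (Widget, NULL)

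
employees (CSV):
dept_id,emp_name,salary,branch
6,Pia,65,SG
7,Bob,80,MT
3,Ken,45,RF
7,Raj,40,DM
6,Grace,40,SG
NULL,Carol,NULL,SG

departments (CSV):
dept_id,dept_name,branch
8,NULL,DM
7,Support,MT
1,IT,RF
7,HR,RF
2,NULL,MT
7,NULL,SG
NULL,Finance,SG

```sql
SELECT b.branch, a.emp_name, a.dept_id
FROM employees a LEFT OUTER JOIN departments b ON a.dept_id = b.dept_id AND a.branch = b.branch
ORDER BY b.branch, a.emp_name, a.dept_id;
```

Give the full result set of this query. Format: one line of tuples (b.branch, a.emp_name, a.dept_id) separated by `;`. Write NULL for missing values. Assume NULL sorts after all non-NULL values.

(MT, Bob, 7); (NULL, Carol, NULL); (NULL, Grace, 6); (NULL, Ken, 3); (NULL, Pia, 6); (NULL, Raj, 7)

LEFT JOIN keeps every row from `employees`; unmatched rows get NULL for `departments`'s columns.
Matching on a.dept_id = b.dept_id AND a.branch = b.branch. A NULL in a compared column never satisfies the condition.
Matched pairs: 1; unmatched a rows kept: 5.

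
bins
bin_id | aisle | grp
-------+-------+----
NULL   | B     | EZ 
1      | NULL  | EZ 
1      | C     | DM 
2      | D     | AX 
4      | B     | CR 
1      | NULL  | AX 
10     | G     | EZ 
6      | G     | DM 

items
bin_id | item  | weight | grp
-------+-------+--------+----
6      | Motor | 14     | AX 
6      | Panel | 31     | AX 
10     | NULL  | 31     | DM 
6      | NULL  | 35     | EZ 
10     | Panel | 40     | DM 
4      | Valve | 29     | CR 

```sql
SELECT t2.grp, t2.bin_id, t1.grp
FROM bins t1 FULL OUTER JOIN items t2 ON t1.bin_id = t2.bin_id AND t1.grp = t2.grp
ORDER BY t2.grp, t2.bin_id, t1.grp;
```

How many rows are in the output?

FULL OUTER JOIN keeps every row from both sides; unmatched rows get NULL for the other side's columns.
Matching on t1.bin_id = t2.bin_id AND t1.grp = t2.grp. A NULL in a compared column never satisfies the condition.
Matched pairs: 1; unmatched t1 rows kept: 7; unmatched t2 rows kept: 5.
Total: 1 matched + 12 padded = 13 rows.

13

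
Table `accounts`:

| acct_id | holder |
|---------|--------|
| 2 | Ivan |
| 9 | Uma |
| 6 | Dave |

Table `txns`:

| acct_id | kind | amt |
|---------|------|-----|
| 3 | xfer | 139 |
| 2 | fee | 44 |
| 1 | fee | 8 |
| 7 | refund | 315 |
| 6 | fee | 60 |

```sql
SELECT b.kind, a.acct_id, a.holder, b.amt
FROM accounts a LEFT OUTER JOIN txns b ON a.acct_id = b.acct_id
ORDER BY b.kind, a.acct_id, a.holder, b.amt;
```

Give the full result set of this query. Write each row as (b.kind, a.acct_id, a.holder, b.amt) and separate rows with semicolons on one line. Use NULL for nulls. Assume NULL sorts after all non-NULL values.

LEFT JOIN keeps every row from `accounts`; unmatched rows get NULL for `txns`'s columns.
Matching on a.acct_id = b.acct_id.
- a (acct_id=2) pairs with 1 row(s) of b.
- a (acct_id=9) has no partner → padded with NULL.
- a (acct_id=6) pairs with 1 row(s) of b.
After projecting and ordering:
b.kind | a.acct_id | a.holder | b.amt
fee | 2 | Ivan | 44
fee | 6 | Dave | 60
NULL | 9 | Uma | NULL

(fee, 2, Ivan, 44); (fee, 6, Dave, 60); (NULL, 9, Uma, NULL)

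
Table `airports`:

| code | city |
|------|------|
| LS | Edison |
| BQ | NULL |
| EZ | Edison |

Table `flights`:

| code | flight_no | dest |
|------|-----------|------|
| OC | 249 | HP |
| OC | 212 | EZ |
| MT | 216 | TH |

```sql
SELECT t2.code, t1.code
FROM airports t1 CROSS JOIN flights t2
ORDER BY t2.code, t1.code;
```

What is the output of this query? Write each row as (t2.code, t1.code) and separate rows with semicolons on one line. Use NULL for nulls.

CROSS JOIN pairs every row of `airports` with every row of `flights`: 3 × 3 = 9 rows.
After projecting and ordering:
t2.code | t1.code
MT | BQ
MT | EZ
MT | LS
OC | BQ
OC | BQ
OC | EZ
OC | EZ
OC | LS
OC | LS

(MT, BQ); (MT, EZ); (MT, LS); (OC, BQ); (OC, BQ); (OC, EZ); (OC, EZ); (OC, LS); (OC, LS)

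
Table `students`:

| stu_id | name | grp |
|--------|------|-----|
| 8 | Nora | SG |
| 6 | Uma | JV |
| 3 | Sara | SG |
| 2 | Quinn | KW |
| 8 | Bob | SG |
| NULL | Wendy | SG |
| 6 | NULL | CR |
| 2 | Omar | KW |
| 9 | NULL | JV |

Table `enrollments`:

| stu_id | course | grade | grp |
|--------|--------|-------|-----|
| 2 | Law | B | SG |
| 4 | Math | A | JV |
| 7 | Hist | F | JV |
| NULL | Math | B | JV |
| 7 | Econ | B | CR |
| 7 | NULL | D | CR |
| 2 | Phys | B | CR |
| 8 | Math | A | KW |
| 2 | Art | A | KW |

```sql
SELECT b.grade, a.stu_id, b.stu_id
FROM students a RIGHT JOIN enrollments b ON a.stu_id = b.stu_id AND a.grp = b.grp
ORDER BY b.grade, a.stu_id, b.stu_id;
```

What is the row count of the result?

10

RIGHT JOIN keeps every row from `enrollments`; unmatched rows get NULL for `students`'s columns.
Matching on a.stu_id = b.stu_id AND a.grp = b.grp. A NULL in a compared column never satisfies the condition.
Matched pairs: 2; unmatched b rows kept: 8.
Total: 2 matched + 8 padded = 10 rows.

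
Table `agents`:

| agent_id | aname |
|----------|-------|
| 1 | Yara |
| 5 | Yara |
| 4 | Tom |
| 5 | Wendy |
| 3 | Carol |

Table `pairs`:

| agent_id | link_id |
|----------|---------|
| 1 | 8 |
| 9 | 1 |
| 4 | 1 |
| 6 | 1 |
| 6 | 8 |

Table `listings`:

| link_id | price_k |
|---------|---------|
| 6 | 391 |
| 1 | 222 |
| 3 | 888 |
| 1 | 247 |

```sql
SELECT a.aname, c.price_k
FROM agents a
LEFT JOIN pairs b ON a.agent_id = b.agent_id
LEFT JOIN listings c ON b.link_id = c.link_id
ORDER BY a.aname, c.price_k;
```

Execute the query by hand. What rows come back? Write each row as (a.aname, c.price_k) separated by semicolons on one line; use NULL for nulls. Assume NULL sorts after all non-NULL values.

(Carol, NULL); (Tom, 222); (Tom, 247); (Wendy, NULL); (Yara, NULL); (Yara, NULL)

Evaluate left to right. First `agents a LEFT JOIN pairs b` on agent_id: 5 row(s).
Then LEFT JOIN `listings c` on link_id: each of those 5 rows is kept; rows whose b.link_id has no match in c get NULL for c's columns.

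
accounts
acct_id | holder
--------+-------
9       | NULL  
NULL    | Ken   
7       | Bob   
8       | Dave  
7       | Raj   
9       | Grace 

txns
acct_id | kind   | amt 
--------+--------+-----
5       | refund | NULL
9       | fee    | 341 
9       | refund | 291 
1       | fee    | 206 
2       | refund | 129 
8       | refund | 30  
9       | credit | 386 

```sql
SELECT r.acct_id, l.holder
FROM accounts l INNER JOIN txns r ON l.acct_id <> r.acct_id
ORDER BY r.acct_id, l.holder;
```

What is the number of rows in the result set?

28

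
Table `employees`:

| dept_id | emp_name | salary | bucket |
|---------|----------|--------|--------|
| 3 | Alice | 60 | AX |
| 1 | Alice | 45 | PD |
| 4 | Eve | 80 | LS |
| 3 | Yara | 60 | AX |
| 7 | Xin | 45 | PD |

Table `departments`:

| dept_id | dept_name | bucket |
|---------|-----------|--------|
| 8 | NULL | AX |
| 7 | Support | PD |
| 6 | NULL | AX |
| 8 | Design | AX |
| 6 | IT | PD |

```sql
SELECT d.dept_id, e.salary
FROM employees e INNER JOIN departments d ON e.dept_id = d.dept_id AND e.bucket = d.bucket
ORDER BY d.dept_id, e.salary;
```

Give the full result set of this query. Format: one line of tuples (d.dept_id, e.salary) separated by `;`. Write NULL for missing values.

INNER JOIN keeps only pairs where the ON condition holds.
Matching on e.dept_id = d.dept_id AND e.bucket = d.bucket.
- e row (dept_id=3, bucket=AX): no match → dropped.
- e row (dept_id=1, bucket=PD): no match → dropped.
- e row (dept_id=4, bucket=LS): no match → dropped.
- e row (dept_id=3, bucket=AX): no match → dropped.
- e row (dept_id=7, bucket=PD): matches 1 d row(s) → 1 output row(s).
After projecting and ordering:
d.dept_id | e.salary
7 | 45

(7, 45)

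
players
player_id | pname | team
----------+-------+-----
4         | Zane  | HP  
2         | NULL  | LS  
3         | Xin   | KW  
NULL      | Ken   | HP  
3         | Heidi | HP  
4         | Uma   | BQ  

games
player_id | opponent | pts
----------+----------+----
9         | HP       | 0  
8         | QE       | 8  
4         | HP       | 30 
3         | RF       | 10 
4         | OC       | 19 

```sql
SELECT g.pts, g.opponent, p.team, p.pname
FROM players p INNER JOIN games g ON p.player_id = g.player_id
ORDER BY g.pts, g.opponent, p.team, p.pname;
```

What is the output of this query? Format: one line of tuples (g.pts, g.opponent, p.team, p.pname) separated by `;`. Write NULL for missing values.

(10, RF, HP, Heidi); (10, RF, KW, Xin); (19, OC, BQ, Uma); (19, OC, HP, Zane); (30, HP, BQ, Uma); (30, HP, HP, Zane)

INNER JOIN keeps only pairs where the ON condition holds.
Matching on p.player_id = g.player_id. A NULL in a compared column never satisfies the condition.
- p (player_id=4) pairs with 2 row(s) of g.
- p (player_id=2) has no partner → excluded.
- p (player_id=3) pairs with 1 row(s) of g.
- p (player_id=NULL) has no partner → excluded.
- p (player_id=3) pairs with 1 row(s) of g.
- p (player_id=4) pairs with 2 row(s) of g.
After projecting and ordering:
g.pts | g.opponent | p.team | p.pname
10 | RF | HP | Heidi
10 | RF | KW | Xin
19 | OC | BQ | Uma
19 | OC | HP | Zane
30 | HP | BQ | Uma
30 | HP | HP | Zane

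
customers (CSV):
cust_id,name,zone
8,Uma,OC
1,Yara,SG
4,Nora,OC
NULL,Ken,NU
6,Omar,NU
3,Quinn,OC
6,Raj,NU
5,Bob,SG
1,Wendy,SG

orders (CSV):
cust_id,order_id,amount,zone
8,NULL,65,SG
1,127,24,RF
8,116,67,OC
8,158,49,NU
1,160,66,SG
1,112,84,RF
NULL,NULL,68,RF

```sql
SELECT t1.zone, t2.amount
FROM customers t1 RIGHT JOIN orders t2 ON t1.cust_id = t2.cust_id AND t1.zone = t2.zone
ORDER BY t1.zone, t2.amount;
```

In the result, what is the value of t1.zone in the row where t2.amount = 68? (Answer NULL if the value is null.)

RIGHT JOIN keeps every row from `orders`; unmatched rows get NULL for `customers`'s columns.
Matching on t1.cust_id = t2.cust_id AND t1.zone = t2.zone. A NULL in a compared column never satisfies the condition.
- t1[0] cust_id=8, zone=OC → 1 match(es) in t2 → 1 row(s).
- t1[1] cust_id=1, zone=SG → 1 match(es) in t2 → 1 row(s).
- t1[2] cust_id=4, zone=OC → no match.
- t1[3] cust_id=NULL, zone=NU → no match.
- t1[4] cust_id=6, zone=NU → no match.
- t1[5] cust_id=3, zone=OC → no match.
- t1[6] cust_id=6, zone=NU → no match.
- t1[7] cust_id=5, zone=SG → no match.
- t1[8] cust_id=1, zone=SG → 1 match(es) in t2 → 1 row(s).
- plus 5 unmatched t2 row(s), each kept with NULL t1 columns.

NULL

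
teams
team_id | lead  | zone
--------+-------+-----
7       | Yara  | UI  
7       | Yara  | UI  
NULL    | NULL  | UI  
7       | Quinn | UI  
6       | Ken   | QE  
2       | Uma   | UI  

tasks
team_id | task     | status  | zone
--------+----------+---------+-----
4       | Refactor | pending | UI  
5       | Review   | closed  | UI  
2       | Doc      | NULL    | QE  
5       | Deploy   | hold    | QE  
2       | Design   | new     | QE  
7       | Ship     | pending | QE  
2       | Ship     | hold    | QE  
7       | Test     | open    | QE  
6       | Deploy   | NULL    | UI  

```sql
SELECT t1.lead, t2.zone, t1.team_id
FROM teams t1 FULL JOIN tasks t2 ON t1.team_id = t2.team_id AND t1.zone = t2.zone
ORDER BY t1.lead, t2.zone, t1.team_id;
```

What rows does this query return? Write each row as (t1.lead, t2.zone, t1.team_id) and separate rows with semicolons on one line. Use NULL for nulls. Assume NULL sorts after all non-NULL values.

(Ken, NULL, 6); (Quinn, NULL, 7); (Uma, NULL, 2); (Yara, NULL, 7); (Yara, NULL, 7); (NULL, QE, NULL); (NULL, QE, NULL); (NULL, QE, NULL); (NULL, QE, NULL); (NULL, QE, NULL); (NULL, QE, NULL); (NULL, UI, NULL); (NULL, UI, NULL); (NULL, UI, NULL); (NULL, NULL, NULL)

FULL OUTER JOIN keeps every row from both sides; unmatched rows get NULL for the other side's columns.
Matching on t1.team_id = t2.team_id AND t1.zone = t2.zone. A NULL in a compared column never satisfies the condition.
- t1[0] team_id=7, zone=UI → no match; kept with NULLs on the t2 side.
- t1[1] team_id=7, zone=UI → no match; kept with NULLs on the t2 side.
- t1[2] team_id=NULL, zone=UI → no match; kept with NULLs on the t2 side.
- t1[3] team_id=7, zone=UI → no match; kept with NULLs on the t2 side.
- t1[4] team_id=6, zone=QE → no match; kept with NULLs on the t2 side.
- t1[5] team_id=2, zone=UI → no match; kept with NULLs on the t2 side.
- 9 row(s) from t2 found no t1 partner → padded with NULL.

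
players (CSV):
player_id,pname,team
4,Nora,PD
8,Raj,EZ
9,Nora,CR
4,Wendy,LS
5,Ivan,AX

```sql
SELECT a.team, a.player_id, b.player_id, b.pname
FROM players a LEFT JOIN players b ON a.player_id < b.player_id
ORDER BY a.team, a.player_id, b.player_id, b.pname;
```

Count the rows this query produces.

LEFT JOIN keeps every row from `players a`; unmatched rows get NULL for `players b`'s columns.
Matching on a.player_id < b.player_id.
Matched pairs: 9; unmatched a rows kept: 1.
Total: 9 matched + 1 padded = 10 rows.

10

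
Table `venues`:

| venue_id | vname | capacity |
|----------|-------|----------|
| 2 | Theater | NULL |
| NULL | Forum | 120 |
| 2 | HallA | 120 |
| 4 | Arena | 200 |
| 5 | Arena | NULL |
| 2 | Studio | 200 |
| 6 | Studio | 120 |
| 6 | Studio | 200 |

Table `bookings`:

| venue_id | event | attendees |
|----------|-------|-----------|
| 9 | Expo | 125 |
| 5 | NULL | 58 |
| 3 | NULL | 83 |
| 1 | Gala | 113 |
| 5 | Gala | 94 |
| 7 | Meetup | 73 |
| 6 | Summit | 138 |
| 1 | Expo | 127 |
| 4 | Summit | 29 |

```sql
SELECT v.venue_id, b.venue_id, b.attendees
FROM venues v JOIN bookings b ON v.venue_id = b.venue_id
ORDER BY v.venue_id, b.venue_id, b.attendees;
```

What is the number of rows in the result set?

5

INNER JOIN keeps only pairs where the ON condition holds.
Matching on v.venue_id = b.venue_id. A NULL in a compared column never satisfies the condition.
- v[0] venue_id=2 → no match; dropped.
- v[1] venue_id=NULL → no match; dropped.
- v[2] venue_id=2 → no match; dropped.
- v[3] venue_id=4 → 1 match(es) in b → 1 row(s).
- v[4] venue_id=5 → 2 match(es) in b → 2 row(s).
- v[5] venue_id=2 → no match; dropped.
- v[6] venue_id=6 → 1 match(es) in b → 1 row(s).
- v[7] venue_id=6 → 1 match(es) in b → 1 row(s).
Total: 5 rows.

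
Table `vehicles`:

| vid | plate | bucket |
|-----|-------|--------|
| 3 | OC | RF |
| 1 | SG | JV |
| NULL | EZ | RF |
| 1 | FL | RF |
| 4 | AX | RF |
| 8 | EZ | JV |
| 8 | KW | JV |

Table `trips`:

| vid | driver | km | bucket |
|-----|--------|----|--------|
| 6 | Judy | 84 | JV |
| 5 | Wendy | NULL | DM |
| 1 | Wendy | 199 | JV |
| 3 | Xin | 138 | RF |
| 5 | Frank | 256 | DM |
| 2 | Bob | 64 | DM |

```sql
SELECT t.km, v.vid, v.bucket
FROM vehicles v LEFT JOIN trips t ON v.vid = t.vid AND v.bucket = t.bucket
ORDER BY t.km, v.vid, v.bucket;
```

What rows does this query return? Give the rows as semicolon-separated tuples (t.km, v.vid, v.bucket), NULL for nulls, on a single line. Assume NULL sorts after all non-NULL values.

LEFT JOIN keeps every row from `vehicles`; unmatched rows get NULL for `trips`'s columns.
Matching on v.vid = t.vid AND v.bucket = t.bucket. A NULL in a compared column never satisfies the condition.
- v row (vid=3, bucket=RF): matches 1 t row(s) → 1 output row(s).
- v row (vid=1, bucket=JV): matches 1 t row(s) → 1 output row(s).
- v row (vid=NULL, bucket=RF): no match → kept, t columns NULL.
- v row (vid=1, bucket=RF): no match → kept, t columns NULL.
- v row (vid=4, bucket=RF): no match → kept, t columns NULL.
- v row (vid=8, bucket=JV): no match → kept, t columns NULL.
- v row (vid=8, bucket=JV): no match → kept, t columns NULL.
After projecting and ordering:
t.km | v.vid | v.bucket
138 | 3 | RF
199 | 1 | JV
NULL | 1 | RF
NULL | 4 | RF
NULL | 8 | JV
NULL | 8 | JV
NULL | NULL | RF

(138, 3, RF); (199, 1, JV); (NULL, 1, RF); (NULL, 4, RF); (NULL, 8, JV); (NULL, 8, JV); (NULL, NULL, RF)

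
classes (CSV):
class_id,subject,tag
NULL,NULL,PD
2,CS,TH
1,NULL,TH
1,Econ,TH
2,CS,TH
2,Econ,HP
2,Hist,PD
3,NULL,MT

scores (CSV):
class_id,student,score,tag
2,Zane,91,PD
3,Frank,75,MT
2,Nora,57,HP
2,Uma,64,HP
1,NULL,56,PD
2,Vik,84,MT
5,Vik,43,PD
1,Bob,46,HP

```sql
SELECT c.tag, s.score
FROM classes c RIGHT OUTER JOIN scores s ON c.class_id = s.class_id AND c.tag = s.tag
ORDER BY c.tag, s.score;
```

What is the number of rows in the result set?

RIGHT JOIN keeps every row from `scores`; unmatched rows get NULL for `classes`'s columns.
Matching on c.class_id = s.class_id AND c.tag = s.tag. A NULL in a compared column never satisfies the condition.
- c row (class_id=NULL, tag=PD): no match.
- c row (class_id=2, tag=TH): no match.
- c row (class_id=1, tag=TH): no match.
- c row (class_id=1, tag=TH): no match.
- c row (class_id=2, tag=TH): no match.
- c row (class_id=2, tag=HP): matches 2 s row(s) → 2 output row(s).
- c row (class_id=2, tag=PD): matches 1 s row(s) → 1 output row(s).
- c row (class_id=3, tag=MT): matches 1 s row(s) → 1 output row(s).
- 4 s row(s) had no c match → kept, c columns NULL.
Total: 4 matched + 4 padded = 8 rows.

8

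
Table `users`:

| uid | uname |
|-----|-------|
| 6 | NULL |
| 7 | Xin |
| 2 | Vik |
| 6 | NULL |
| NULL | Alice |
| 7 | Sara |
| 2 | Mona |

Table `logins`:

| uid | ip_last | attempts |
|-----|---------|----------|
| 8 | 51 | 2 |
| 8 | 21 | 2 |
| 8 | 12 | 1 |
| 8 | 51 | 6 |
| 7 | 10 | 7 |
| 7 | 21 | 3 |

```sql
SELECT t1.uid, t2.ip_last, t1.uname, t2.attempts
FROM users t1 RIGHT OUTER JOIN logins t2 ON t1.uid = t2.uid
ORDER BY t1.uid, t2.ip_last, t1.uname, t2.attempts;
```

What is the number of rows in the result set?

8

RIGHT JOIN keeps every row from `logins`; unmatched rows get NULL for `users`'s columns.
Matching on t1.uid = t2.uid. A NULL in a compared column never satisfies the condition.
Matched pairs: 4; unmatched t2 rows kept: 4.
Total: 4 matched + 4 padded = 8 rows.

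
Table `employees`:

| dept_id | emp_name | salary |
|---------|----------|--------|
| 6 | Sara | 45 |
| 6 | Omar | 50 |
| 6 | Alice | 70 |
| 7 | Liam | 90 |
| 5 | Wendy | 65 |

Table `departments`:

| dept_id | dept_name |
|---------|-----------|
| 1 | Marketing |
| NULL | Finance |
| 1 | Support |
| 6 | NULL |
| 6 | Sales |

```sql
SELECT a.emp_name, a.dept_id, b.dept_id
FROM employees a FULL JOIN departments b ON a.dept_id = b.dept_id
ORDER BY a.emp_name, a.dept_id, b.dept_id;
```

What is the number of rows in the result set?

FULL OUTER JOIN keeps every row from both sides; unmatched rows get NULL for the other side's columns.
Matching on a.dept_id = b.dept_id. A NULL in a compared column never satisfies the condition.
- a (dept_id=6) pairs with 2 row(s) of b.
- a (dept_id=6) pairs with 2 row(s) of b.
- a (dept_id=6) pairs with 2 row(s) of b.
- a (dept_id=7) has no partner → padded with NULL.
- a (dept_id=5) has no partner → padded with NULL.
- 3 b row(s) had no a match → kept, a columns NULL.
Total: 6 matched + 5 padded = 11 rows.

11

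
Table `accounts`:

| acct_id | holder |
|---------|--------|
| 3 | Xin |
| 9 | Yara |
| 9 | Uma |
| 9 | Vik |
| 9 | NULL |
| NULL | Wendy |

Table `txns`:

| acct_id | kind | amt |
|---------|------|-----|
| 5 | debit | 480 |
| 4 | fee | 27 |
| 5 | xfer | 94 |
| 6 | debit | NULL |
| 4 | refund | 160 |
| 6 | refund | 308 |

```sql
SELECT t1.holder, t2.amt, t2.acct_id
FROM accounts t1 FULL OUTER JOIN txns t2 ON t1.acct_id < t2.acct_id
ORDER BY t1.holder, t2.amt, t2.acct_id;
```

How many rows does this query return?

11

FULL OUTER JOIN keeps every row from both sides; unmatched rows get NULL for the other side's columns.
Matching on t1.acct_id < t2.acct_id. A NULL in a compared column never satisfies the condition.
- t1 (acct_id=3) pairs with 6 row(s) of t2.
- t1 (acct_id=9) has no partner → padded with NULL.
- t1 (acct_id=9) has no partner → padded with NULL.
- t1 (acct_id=9) has no partner → padded with NULL.
- t1 (acct_id=9) has no partner → padded with NULL.
- t1 (acct_id=NULL) has no partner → padded with NULL.
Total: 6 matched + 5 padded = 11 rows.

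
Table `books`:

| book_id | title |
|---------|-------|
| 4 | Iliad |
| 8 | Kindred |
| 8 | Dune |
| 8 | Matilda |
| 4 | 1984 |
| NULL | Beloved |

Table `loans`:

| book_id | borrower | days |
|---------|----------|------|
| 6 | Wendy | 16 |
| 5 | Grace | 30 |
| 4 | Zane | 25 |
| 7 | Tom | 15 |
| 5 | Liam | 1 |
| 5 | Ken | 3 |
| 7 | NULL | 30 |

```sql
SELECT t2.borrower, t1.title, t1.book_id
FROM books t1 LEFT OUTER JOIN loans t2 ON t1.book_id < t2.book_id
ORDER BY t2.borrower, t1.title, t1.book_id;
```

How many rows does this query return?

16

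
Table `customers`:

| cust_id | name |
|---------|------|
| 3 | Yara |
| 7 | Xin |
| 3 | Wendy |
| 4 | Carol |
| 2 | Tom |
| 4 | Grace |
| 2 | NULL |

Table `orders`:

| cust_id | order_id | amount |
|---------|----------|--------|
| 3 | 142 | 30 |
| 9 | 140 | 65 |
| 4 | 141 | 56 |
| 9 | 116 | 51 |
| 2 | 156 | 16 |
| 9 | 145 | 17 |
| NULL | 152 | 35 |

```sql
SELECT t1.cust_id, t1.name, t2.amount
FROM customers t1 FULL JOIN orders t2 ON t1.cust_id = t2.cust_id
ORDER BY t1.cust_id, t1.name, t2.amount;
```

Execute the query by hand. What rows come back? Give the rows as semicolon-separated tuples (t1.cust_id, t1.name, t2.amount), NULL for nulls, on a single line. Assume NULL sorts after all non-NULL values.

(2, Tom, 16); (2, NULL, 16); (3, Wendy, 30); (3, Yara, 30); (4, Carol, 56); (4, Grace, 56); (7, Xin, NULL); (NULL, NULL, 17); (NULL, NULL, 35); (NULL, NULL, 51); (NULL, NULL, 65)

FULL OUTER JOIN keeps every row from both sides; unmatched rows get NULL for the other side's columns.
Matching on t1.cust_id = t2.cust_id. A NULL in a compared column never satisfies the condition.
Matched pairs: 6; unmatched t1 rows kept: 1; unmatched t2 rows kept: 4.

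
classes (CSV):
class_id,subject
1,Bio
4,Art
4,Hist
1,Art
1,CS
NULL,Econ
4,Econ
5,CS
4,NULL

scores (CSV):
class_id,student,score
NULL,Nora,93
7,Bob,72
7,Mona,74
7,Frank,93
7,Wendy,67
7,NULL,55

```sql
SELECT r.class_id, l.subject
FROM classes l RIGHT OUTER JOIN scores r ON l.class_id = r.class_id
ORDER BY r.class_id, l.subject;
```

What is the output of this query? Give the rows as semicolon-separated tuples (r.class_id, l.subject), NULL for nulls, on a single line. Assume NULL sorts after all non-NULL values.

RIGHT JOIN keeps every row from `scores`; unmatched rows get NULL for `classes`'s columns.
Matching on l.class_id = r.class_id. A NULL in a compared column never satisfies the condition.
- class_id=1: no matching r row.
- class_id=4: no matching r row.
- class_id=4: no matching r row.
- class_id=1: no matching r row.
- class_id=1: no matching r row.
- class_id=NULL: no matching r row.
- class_id=4: no matching r row.
- class_id=5: no matching r row.
- class_id=4: no matching r row.
- plus 6 unmatched r row(s), each kept with NULL l columns.
After projecting and ordering:
r.class_id | l.subject
7 | NULL
7 | NULL
7 | NULL
7 | NULL
7 | NULL
NULL | NULL

(7, NULL); (7, NULL); (7, NULL); (7, NULL); (7, NULL); (NULL, NULL)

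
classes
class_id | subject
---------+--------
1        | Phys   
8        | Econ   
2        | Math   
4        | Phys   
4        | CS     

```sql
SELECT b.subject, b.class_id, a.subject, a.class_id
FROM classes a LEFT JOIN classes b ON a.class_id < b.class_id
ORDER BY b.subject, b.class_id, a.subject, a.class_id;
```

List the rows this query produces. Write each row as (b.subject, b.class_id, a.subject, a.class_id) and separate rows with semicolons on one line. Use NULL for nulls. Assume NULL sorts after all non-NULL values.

(CS, 4, Math, 2); (CS, 4, Phys, 1); (Econ, 8, CS, 4); (Econ, 8, Math, 2); (Econ, 8, Phys, 1); (Econ, 8, Phys, 4); (Math, 2, Phys, 1); (Phys, 4, Math, 2); (Phys, 4, Phys, 1); (NULL, NULL, Econ, 8)

LEFT JOIN keeps every row from `classes a`; unmatched rows get NULL for `classes b`'s columns.
Matching on a.class_id < b.class_id.
- a[0] class_id=1 → 4 match(es) in b → 4 row(s).
- a[1] class_id=8 → no match; kept with NULLs on the b side.
- a[2] class_id=2 → 3 match(es) in b → 3 row(s).
- a[3] class_id=4 → 1 match(es) in b → 1 row(s).
- a[4] class_id=4 → 1 match(es) in b → 1 row(s).
After projecting and ordering:
b.subject | b.class_id | a.subject | a.class_id
CS | 4 | Math | 2
CS | 4 | Phys | 1
Econ | 8 | CS | 4
Econ | 8 | Math | 2
Econ | 8 | Phys | 1
Econ | 8 | Phys | 4
Math | 2 | Phys | 1
Phys | 4 | Math | 2
Phys | 4 | Phys | 1
NULL | NULL | Econ | 8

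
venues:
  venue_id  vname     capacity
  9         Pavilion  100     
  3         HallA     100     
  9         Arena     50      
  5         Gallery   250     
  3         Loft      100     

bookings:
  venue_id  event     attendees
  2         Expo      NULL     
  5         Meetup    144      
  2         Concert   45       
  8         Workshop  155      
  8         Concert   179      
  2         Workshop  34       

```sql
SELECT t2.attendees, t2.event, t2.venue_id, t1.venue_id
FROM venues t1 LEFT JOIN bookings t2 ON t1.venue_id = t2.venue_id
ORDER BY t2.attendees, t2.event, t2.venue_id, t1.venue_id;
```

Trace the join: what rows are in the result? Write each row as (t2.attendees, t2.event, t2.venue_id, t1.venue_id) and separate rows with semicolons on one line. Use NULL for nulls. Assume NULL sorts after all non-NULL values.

(144, Meetup, 5, 5); (NULL, NULL, NULL, 3); (NULL, NULL, NULL, 3); (NULL, NULL, NULL, 9); (NULL, NULL, NULL, 9)

LEFT JOIN keeps every row from `venues`; unmatched rows get NULL for `bookings`'s columns.
Matching on t1.venue_id = t2.venue_id.
- venue_id=9: no t2 row matches, row kept with t2 columns NULL.
- venue_id=3: no t2 row matches, row kept with t2 columns NULL.
- venue_id=9: no t2 row matches, row kept with t2 columns NULL.
- venue_id=5: 1 matching t2 row(s), so 1 row(s) emitted.
- venue_id=3: no t2 row matches, row kept with t2 columns NULL.
After projecting and ordering:
t2.attendees | t2.event | t2.venue_id | t1.venue_id
144 | Meetup | 5 | 5
NULL | NULL | NULL | 3
NULL | NULL | NULL | 3
NULL | NULL | NULL | 9
NULL | NULL | NULL | 9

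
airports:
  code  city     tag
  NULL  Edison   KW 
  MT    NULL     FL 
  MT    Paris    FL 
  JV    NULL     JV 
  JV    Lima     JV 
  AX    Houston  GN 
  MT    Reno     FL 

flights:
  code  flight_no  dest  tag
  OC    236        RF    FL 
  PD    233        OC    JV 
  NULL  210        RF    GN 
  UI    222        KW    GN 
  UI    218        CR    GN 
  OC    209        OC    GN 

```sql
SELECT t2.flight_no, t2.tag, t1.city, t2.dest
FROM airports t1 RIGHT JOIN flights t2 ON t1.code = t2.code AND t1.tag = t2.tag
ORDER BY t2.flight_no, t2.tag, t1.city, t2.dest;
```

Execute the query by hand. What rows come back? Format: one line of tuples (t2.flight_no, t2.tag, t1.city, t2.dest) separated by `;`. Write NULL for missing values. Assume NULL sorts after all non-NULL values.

(209, GN, NULL, OC); (210, GN, NULL, RF); (218, GN, NULL, CR); (222, GN, NULL, KW); (233, JV, NULL, OC); (236, FL, NULL, RF)

RIGHT JOIN keeps every row from `flights`; unmatched rows get NULL for `airports`'s columns.
Matching on t1.code = t2.code AND t1.tag = t2.tag. A NULL in a compared column never satisfies the condition.
- code=NULL, tag=KW: no matching t2 row.
- code=MT, tag=FL: no matching t2 row.
- code=MT, tag=FL: no matching t2 row.
- code=JV, tag=JV: no matching t2 row.
- code=JV, tag=JV: no matching t2 row.
- code=AX, tag=GN: no matching t2 row.
- code=MT, tag=FL: no matching t2 row.
- plus 6 unmatched t2 row(s), each kept with NULL t1 columns.
After projecting and ordering:
t2.flight_no | t2.tag | t1.city | t2.dest
209 | GN | NULL | OC
210 | GN | NULL | RF
218 | GN | NULL | CR
222 | GN | NULL | KW
233 | JV | NULL | OC
236 | FL | NULL | RF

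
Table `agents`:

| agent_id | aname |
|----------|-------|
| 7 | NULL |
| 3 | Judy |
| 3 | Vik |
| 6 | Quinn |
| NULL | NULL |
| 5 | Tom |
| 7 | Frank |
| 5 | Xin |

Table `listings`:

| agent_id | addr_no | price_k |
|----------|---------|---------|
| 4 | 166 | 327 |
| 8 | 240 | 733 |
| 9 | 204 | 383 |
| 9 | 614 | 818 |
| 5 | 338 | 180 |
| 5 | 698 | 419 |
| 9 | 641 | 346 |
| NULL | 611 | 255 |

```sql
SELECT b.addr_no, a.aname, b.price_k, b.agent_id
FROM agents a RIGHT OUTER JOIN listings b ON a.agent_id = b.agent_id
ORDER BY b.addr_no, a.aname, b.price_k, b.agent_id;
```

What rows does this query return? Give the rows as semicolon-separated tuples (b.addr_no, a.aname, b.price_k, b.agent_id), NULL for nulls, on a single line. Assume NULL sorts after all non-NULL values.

RIGHT JOIN keeps every row from `listings`; unmatched rows get NULL for `agents`'s columns.
Matching on a.agent_id = b.agent_id. A NULL in a compared column never satisfies the condition.
Matched pairs: 4; unmatched b rows kept: 6.

(166, NULL, 327, 4); (204, NULL, 383, 9); (240, NULL, 733, 8); (338, Tom, 180, 5); (338, Xin, 180, 5); (611, NULL, 255, NULL); (614, NULL, 818, 9); (641, NULL, 346, 9); (698, Tom, 419, 5); (698, Xin, 419, 5)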